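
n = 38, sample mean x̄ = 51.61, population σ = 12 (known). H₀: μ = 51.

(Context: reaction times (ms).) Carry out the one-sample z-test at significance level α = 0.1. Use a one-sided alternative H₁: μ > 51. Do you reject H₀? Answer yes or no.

reject H₀: no

SE = σ/√n = 12/√38 = 1.9467
z = (x̄−μ₀)/SE = (51.61−51)/1.9467 = 0.3134
p-value (one-sided, H₁ greater) = 0.37700
At α=0.1: p ≥ α → fail to reject H₀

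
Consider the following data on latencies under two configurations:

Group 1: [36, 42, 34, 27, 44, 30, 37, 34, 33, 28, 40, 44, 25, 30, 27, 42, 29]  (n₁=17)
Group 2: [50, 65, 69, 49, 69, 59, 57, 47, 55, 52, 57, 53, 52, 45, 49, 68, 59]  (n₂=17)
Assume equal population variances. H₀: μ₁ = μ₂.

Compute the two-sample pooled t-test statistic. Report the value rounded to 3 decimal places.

x̄₁=34.235, s₁=6.369, n₁=17
x̄₂=56.176, s₂=7.748, n₂=17
s_p² = [16·6.369² + 16·7.748²]/32 = 50.2978
SE = √(s_p²·(1/17+1/17)) = 2.4326
t = (34.235−56.176)/2.4326 = -9.0198
df = 32

test statistic = -9.020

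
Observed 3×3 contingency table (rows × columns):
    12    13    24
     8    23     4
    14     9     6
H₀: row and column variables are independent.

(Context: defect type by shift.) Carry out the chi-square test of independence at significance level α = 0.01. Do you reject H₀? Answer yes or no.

Row totals [49, 35, 29], col totals [34, 45, 34], n=113
χ² = (12−14.74)²/14.74 + (13−19.51)²/19.51 + (24−14.74)²/14.74 + (8−10.53)²/10.53 + (23−13.94)²/13.94 + (4−10.53)²/10.53 + (14−8.73)²/8.73 + (9−11.55)²/11.55 + (6−8.73)²/8.73 = 23.6486
df = 4
p-value (upper-tail) = 0.00009
At α=0.01: p < α → reject H₀

reject H₀: yes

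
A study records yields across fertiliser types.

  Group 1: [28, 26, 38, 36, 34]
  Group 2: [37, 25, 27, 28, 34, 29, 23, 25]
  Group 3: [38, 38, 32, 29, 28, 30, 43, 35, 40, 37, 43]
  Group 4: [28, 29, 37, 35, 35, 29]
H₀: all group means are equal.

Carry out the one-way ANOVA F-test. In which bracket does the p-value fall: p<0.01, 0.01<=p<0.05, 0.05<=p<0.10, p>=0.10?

Group means [32.40, 28.50, 35.73, 32.17], grand mean 32.533
SSB = Σnᵢ(x̄ᵢ−x̄)² = 243.252; SSW = ΣΣ(x−x̄ᵢ)² = 632.215
MSB = 243.252/3 = 81.0838; MSW = 632.215/26 = 24.3160
F = MSB/MSW = 3.3346
df = (3, 26)
p-value (upper-tail) = 0.03480
→ bracket: 0.01<=p<0.05

p-value bracket: 0.01<=p<0.05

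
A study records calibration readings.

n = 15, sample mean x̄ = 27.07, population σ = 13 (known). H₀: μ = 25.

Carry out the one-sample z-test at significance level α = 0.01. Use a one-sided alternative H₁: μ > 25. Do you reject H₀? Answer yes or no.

reject H₀: no

SE = σ/√n = 13/√15 = 3.3566
z = (x̄−μ₀)/SE = (27.07−25)/3.3566 = 0.6167
p-value (one-sided, H₁ greater) = 0.26872
At α=0.01: p ≥ α → fail to reject H₀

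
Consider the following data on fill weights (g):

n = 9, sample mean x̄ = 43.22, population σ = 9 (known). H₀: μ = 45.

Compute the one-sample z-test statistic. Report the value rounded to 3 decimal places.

test statistic = -0.593

SE = σ/√n = 9/√9 = 3.0000
z = (x̄−μ₀)/SE = (43.22−45)/3.0000 = -0.5933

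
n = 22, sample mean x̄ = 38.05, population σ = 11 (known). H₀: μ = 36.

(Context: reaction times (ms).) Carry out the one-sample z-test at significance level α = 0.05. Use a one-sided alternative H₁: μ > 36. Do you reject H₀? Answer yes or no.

SE = σ/√n = 11/√22 = 2.3452
z = (x̄−μ₀)/SE = (38.05−36)/2.3452 = 0.8741
p-value (one-sided, H₁ greater) = 0.19103
At α=0.05: p ≥ α → fail to reject H₀

reject H₀: no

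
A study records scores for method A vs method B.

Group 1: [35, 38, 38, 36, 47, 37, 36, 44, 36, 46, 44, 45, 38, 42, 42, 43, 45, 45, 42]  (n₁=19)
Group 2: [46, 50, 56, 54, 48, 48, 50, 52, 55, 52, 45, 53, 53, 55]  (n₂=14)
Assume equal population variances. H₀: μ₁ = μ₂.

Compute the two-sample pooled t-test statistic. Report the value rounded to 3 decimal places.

x̄₁=41.000, s₁=4.000, n₁=19
x̄₂=51.214, s₂=3.468, n₂=14
s_p² = [18·4.000² + 13·3.468²]/31 = 14.3341
SE = √(s_p²·(1/19+1/14)) = 1.3335
t = (41.000−51.214)/1.3335 = -7.6596
df = 31

test statistic = -7.660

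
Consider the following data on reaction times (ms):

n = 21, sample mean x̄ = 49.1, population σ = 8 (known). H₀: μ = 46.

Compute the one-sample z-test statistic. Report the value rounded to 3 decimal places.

SE = σ/√n = 8/√21 = 1.7457
z = (x̄−μ₀)/SE = (49.1−46)/1.7457 = 1.7757

test statistic = 1.776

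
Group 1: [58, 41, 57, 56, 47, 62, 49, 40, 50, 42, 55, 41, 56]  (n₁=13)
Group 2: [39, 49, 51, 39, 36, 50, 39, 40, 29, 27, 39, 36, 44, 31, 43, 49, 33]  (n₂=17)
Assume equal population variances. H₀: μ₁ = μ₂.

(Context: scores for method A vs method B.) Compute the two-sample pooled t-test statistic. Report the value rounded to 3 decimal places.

test statistic = 3.888

x̄₁=50.308, s₁=7.576, n₁=13
x̄₂=39.647, s₂=7.339, n₂=17
s_p² = [12·7.576² + 16·7.339²]/28 = 55.3804
SE = √(s_p²·(1/13+1/17)) = 2.7418
t = (50.308−39.647)/2.7418 = 3.8881
df = 28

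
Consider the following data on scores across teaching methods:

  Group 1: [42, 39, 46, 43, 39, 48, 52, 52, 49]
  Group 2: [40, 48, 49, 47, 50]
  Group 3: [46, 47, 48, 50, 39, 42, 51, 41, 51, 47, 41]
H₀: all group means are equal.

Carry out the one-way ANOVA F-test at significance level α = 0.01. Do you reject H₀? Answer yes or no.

reject H₀: no

Group means [45.56, 46.80, 45.73], grand mean 45.880
SSB = Σnᵢ(x̄ᵢ−x̄)² = 5.436; SSW = ΣΣ(x−x̄ᵢ)² = 455.204
MSB = 5.436/2 = 2.7180; MSW = 455.204/22 = 20.6911
F = MSB/MSW = 0.1314
df = (2, 22)
p-value (upper-tail) = 0.87758
At α=0.01: p ≥ α → fail to reject H₀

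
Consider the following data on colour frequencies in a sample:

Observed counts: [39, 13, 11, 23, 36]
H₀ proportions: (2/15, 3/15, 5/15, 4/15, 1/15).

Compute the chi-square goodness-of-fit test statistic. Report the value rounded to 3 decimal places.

test statistic = 157.010

n = 122; E_i = n·p_i = [16.27, 24.40, 40.67, 32.53, 8.13]
χ² = (39−16.27)²/16.27 + (13−24.40)²/24.40 + (11−40.67)²/40.67 + (23−32.53)²/32.53 + (36−8.13)²/8.13 = 157.0102
df = 4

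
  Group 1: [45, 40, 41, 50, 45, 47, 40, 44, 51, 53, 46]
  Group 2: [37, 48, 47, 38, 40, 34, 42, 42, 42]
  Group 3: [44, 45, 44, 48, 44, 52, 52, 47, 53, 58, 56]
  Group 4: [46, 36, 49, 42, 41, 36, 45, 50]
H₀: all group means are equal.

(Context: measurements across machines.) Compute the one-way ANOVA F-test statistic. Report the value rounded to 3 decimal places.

Group means [45.64, 41.11, 49.36, 43.12], grand mean 45.128
SSB = Σnᵢ(x̄ᵢ−x̄)² = 377.504; SSW = ΣΣ(x−x̄ᵢ)² = 814.855
MSB = 377.504/3 = 125.8347; MSW = 814.855/35 = 23.2816
F = MSB/MSW = 5.4049
df = (3, 35)

test statistic = 5.405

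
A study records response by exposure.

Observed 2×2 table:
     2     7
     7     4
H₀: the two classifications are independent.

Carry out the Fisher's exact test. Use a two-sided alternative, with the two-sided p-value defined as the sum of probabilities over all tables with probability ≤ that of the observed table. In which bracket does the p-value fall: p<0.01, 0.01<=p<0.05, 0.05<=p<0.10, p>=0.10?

Margins: r₁=9, r₂=11, c₁=9, c₂=11, n=20
p_obs = C(9,2)·C(11,7)/C(20,9); sum pmf over tables with pmf ≤ p_obs
p-value (two-sided) = 0.09228
→ bracket: 0.05<=p<0.10

p-value bracket: 0.05<=p<0.10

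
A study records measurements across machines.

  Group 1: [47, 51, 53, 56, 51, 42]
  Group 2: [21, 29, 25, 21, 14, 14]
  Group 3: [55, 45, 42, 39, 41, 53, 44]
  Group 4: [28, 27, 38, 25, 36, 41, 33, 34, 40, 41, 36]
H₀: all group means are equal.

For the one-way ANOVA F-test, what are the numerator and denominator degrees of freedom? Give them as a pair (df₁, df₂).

k = 4 groups, N = 30 total
df = (k−1, N−k) = (4−1, 30−4) = (3, 26)

degrees of freedom = [3, 26]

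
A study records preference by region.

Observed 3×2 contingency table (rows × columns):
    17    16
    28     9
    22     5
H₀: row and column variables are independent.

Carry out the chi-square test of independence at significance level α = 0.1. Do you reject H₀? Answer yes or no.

reject H₀: yes

Row totals [33, 37, 27], col totals [67, 30], n=97
χ² = (17−22.79)²/22.79 + (16−10.21)²/10.21 + (28−25.56)²/25.56 + (9−11.44)²/11.44 + (22−18.65)²/18.65 + (5−8.35)²/8.35 = 7.4633
df = 2
p-value (upper-tail) = 0.02395
At α=0.1: p < α → reject H₀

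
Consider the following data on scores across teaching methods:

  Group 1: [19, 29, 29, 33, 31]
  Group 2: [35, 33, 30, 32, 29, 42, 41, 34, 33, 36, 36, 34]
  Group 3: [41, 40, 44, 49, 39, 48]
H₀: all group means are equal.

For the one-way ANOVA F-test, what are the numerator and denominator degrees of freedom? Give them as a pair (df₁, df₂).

k = 3 groups, N = 23 total
df = (k−1, N−k) = (3−1, 23−3) = (2, 20)

degrees of freedom = [2, 20]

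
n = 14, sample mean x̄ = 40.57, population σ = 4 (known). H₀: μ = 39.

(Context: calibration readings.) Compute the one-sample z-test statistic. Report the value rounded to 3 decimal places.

test statistic = 1.469

SE = σ/√n = 4/√14 = 1.0690
z = (x̄−μ₀)/SE = (40.57−39)/1.0690 = 1.4686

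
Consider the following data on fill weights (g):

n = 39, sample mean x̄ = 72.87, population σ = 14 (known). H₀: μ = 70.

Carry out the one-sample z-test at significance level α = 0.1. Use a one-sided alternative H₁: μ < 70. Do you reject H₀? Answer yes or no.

reject H₀: no

SE = σ/√n = 14/√39 = 2.2418
z = (x̄−μ₀)/SE = (72.87−70)/2.2418 = 1.2802
p-value (one-sided, H₁ less) = 0.89977
At α=0.1: p ≥ α → fail to reject H₀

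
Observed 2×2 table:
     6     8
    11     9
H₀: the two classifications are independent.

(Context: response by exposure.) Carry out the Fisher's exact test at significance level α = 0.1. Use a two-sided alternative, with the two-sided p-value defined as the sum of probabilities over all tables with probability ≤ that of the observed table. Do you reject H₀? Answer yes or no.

Margins: r₁=14, r₂=20, c₁=17, c₂=17, n=34
p_obs = C(14,6)·C(20,11)/C(34,17); sum pmf over tables with pmf ≤ p_obs
p-value (two-sided) = 0.72828
At α=0.1: p ≥ α → fail to reject H₀

reject H₀: no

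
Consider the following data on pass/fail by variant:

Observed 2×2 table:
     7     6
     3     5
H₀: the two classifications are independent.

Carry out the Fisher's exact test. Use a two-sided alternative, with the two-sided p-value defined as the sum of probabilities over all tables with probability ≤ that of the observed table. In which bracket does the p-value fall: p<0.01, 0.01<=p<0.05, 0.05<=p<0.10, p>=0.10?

Margins: r₁=13, r₂=8, c₁=10, c₂=11, n=21
p_obs = C(13,7)·C(8,3)/C(21,10); sum pmf over tables with pmf ≤ p_obs
p-value (two-sided) = 0.65944
→ bracket: p>=0.10

p-value bracket: p>=0.10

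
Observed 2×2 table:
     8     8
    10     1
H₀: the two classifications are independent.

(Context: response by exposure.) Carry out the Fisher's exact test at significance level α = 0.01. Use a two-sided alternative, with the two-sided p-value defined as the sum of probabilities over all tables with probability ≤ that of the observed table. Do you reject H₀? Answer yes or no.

Margins: r₁=16, r₂=11, c₁=18, c₂=9, n=27
p_obs = C(16,8)·C(11,10)/C(27,18); sum pmf over tables with pmf ≤ p_obs
p-value (two-sided) = 0.04167
At α=0.01: p ≥ α → fail to reject H₀

reject H₀: no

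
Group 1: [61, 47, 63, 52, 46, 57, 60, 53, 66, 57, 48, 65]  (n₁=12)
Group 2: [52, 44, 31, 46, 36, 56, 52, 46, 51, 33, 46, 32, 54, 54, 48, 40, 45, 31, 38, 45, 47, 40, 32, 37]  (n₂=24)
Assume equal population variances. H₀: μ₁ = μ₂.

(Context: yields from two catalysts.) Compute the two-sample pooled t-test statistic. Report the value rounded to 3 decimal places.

x̄₁=56.250, s₁=7.021, n₁=12
x̄₂=43.167, s₂=7.998, n₂=24
s_p² = [11·7.021² + 23·7.998²]/34 = 59.2230
SE = √(s_p²·(1/12+1/24)) = 2.7208
t = (56.250−43.167)/2.7208 = 4.8086
df = 34

test statistic = 4.809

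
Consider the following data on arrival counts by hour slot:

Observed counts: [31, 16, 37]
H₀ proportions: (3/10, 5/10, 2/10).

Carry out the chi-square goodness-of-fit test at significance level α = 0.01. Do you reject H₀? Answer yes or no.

n = 84; E_i = n·p_i = [25.20, 42.00, 16.80]
χ² = (31−25.20)²/25.20 + (16−42.00)²/42.00 + (37−16.80)²/16.80 = 41.7183
df = 2
p-value (upper-tail) = 0.00000
At α=0.01: p < α → reject H₀

reject H₀: yes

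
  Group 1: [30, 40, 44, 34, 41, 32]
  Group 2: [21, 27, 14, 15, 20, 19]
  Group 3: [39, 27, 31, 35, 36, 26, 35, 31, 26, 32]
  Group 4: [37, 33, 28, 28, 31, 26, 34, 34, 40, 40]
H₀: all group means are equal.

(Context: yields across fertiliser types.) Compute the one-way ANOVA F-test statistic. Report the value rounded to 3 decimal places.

Group means [36.83, 19.33, 31.80, 33.10], grand mean 30.812
SSB = Σnᵢ(x̄ᵢ−x̄)² = 1070.208; SSW = ΣΣ(x−x̄ᵢ)² = 666.667
MSB = 1070.208/3 = 356.7361; MSW = 666.667/28 = 23.8095
F = MSB/MSW = 14.9829
df = (3, 28)

test statistic = 14.983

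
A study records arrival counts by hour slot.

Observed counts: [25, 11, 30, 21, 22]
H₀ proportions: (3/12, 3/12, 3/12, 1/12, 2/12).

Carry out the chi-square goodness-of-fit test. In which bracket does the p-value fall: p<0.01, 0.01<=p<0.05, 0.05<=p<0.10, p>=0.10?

p-value bracket: p<0.01

n = 109; E_i = n·p_i = [27.25, 27.25, 27.25, 9.08, 18.17]
χ² = (25−27.25)²/27.25 + (11−27.25)²/27.25 + (30−27.25)²/27.25 + (21−9.08)²/9.08 + (22−18.17)²/18.17 = 26.5963
df = 4
p-value (upper-tail) = 0.00002
→ bracket: p<0.01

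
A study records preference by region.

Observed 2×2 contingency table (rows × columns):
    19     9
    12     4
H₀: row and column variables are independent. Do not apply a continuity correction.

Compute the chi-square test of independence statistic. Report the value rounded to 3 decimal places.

Row totals [28, 16], col totals [31, 13], n=44
χ² = (19−19.73)²/19.73 + (9−8.27)²/8.27 + (12−11.27)²/11.27 + (4−4.73)²/4.73 = 0.2496
df = 1

test statistic = 0.250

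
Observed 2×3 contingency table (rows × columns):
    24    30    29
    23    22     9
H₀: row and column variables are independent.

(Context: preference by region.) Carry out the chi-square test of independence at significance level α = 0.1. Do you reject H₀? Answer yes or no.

reject H₀: yes

Row totals [83, 54], col totals [47, 52, 38], n=137
χ² = (24−28.47)²/28.47 + (30−31.50)²/31.50 + (29−23.02)²/23.02 + (23−18.53)²/18.53 + (22−20.50)²/20.50 + (9−14.98)²/14.98 = 5.9042
df = 2
p-value (upper-tail) = 0.05223
At α=0.1: p < α → reject H₀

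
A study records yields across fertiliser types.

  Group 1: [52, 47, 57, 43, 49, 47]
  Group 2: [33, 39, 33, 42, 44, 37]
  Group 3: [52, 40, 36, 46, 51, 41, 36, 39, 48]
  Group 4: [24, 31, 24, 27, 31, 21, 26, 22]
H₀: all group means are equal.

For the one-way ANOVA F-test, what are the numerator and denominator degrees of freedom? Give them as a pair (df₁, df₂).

k = 4 groups, N = 29 total
df = (k−1, N−k) = (4−1, 29−4) = (3, 25)

degrees of freedom = [3, 25]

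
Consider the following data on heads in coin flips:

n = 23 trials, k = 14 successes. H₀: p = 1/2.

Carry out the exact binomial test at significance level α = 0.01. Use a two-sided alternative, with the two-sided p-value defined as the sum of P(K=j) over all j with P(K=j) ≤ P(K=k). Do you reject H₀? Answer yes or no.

Exact binomial: n=23, k=14, p₀=1/2=0.5000
P(X=j) = C(n,j)·p₀^j·(1−p₀)^(n−j); p = Σ P(X=j) over j with P(X=j) ≤ P(X=14)
p-value (two-sided) = 0.40487
At α=0.01: p ≥ α → fail to reject H₀

reject H₀: no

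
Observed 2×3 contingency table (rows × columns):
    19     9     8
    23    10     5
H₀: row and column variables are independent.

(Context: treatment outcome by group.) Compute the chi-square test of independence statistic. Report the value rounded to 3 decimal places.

Row totals [36, 38], col totals [42, 19, 13], n=74
χ² = (19−20.43)²/20.43 + (9−9.24)²/9.24 + (8−6.32)²/6.32 + (23−21.57)²/21.57 + (10−9.76)²/9.76 + (5−6.68)²/6.68 = 1.0726
df = 2

test statistic = 1.073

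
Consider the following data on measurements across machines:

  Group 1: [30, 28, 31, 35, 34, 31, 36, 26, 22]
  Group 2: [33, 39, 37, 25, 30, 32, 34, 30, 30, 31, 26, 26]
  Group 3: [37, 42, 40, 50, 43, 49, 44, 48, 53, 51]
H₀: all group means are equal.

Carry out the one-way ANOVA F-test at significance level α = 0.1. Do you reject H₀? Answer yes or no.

Group means [30.33, 31.08, 45.70], grand mean 35.581
SSB = Σnᵢ(x̄ᵢ−x̄)² = 1514.532; SSW = ΣΣ(x−x̄ᵢ)² = 613.017
MSB = 1514.532/2 = 757.2659; MSW = 613.017/28 = 21.8935
F = MSB/MSW = 34.5887
df = (2, 28)
p-value (upper-tail) = 0.00000
At α=0.1: p < α → reject H₀

reject H₀: yes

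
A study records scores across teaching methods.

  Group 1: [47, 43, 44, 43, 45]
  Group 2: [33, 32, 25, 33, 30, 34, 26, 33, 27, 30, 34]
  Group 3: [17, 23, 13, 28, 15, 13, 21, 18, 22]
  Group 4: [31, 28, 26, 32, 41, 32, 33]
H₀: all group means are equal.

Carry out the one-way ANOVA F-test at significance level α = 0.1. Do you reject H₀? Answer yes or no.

Group means [44.40, 30.64, 18.89, 31.86], grand mean 29.750
SSB = Σnᵢ(x̄ᵢ−x̄)² = 2174.509; SSW = ΣΣ(x−x̄ᵢ)² = 457.491
MSB = 2174.509/3 = 724.8362; MSW = 457.491/28 = 16.3390
F = MSB/MSW = 44.3624
df = (3, 28)
p-value (upper-tail) = 0.00000
At α=0.1: p < α → reject H₀

reject H₀: yes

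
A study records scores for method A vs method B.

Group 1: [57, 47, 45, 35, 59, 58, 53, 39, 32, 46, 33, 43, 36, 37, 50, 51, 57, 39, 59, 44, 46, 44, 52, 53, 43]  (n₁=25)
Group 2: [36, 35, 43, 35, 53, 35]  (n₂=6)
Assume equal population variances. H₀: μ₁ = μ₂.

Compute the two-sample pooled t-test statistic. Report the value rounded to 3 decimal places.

x̄₁=46.320, s₁=8.390, n₁=25
x̄₂=39.500, s₂=7.314, n₂=6
s_p² = [24·8.390² + 5·7.314²]/29 = 67.4807
SE = √(s_p²·(1/25+1/6)) = 3.7344
t = (46.320−39.500)/3.7344 = 1.8262
df = 29

test statistic = 1.826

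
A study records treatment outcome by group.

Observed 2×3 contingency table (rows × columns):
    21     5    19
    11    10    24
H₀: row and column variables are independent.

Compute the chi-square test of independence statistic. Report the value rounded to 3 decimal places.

test statistic = 5.373

Row totals [45, 45], col totals [32, 15, 43], n=90
χ² = (21−16.00)²/16.00 + (5−7.50)²/7.50 + (19−21.50)²/21.50 + (11−16.00)²/16.00 + (10−7.50)²/7.50 + (24−21.50)²/21.50 = 5.3731
df = 2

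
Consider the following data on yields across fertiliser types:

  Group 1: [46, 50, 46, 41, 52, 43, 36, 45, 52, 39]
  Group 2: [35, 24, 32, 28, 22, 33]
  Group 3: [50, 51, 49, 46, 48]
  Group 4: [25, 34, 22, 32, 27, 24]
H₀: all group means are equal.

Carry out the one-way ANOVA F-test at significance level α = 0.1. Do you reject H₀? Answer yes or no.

reject H₀: yes

Group means [45.00, 29.00, 48.80, 27.33], grand mean 38.222
SSB = Σnᵢ(x̄ᵢ−x̄)² = 2240.533; SSW = ΣΣ(x−x̄ᵢ)² = 524.133
MSB = 2240.533/3 = 746.8444; MSW = 524.133/23 = 22.7884
F = MSB/MSW = 32.7730
df = (3, 23)
p-value (upper-tail) = 0.00000
At α=0.1: p < α → reject H₀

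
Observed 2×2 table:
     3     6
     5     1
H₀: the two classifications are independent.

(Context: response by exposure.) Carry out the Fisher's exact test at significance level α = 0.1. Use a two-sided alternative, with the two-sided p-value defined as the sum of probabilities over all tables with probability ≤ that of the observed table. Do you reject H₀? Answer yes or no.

Margins: r₁=9, r₂=6, c₁=8, c₂=7, n=15
p_obs = C(9,3)·C(6,5)/C(15,8); sum pmf over tables with pmf ≤ p_obs
p-value (two-sided) = 0.11888
At α=0.1: p ≥ α → fail to reject H₀

reject H₀: no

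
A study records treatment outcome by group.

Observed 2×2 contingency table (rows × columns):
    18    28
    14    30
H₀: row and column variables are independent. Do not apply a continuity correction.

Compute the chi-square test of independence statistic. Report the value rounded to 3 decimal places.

Row totals [46, 44], col totals [32, 58], n=90
χ² = (18−16.36)²/16.36 + (28−29.64)²/29.64 + (14−15.64)²/15.64 + (30−28.36)²/28.36 = 0.5248
df = 1

test statistic = 0.525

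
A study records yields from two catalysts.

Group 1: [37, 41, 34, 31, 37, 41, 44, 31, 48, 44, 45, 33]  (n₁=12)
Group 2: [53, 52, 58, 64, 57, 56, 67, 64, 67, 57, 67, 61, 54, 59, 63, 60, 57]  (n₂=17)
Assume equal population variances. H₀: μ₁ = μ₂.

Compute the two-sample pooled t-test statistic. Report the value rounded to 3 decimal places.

x̄₁=38.833, s₁=5.813, n₁=12
x̄₂=59.765, s₂=4.906, n₂=17
s_p² = [11·5.813² + 16·4.906²]/27 = 28.0269
SE = √(s_p²·(1/12+1/17)) = 1.9960
t = (38.833−59.765)/1.9960 = -10.4864
df = 27

test statistic = -10.486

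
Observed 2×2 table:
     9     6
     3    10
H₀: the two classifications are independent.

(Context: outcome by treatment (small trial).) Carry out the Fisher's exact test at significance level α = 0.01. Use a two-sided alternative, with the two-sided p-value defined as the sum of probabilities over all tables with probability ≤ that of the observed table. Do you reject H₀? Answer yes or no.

reject H₀: no

Margins: r₁=15, r₂=13, c₁=12, c₂=16, n=28
p_obs = C(15,9)·C(13,3)/C(28,12); sum pmf over tables with pmf ≤ p_obs
p-value (two-sided) = 0.06707
At α=0.01: p ≥ α → fail to reject H₀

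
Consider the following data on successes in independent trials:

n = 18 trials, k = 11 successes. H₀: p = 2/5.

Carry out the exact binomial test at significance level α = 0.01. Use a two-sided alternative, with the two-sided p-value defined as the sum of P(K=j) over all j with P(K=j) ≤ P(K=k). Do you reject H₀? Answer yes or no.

reject H₀: no

Exact binomial: n=18, k=11, p₀=2/5=0.4000
P(X=j) = C(n,j)·p₀^j·(1−p₀)^(n−j); p = Σ P(X=j) over j with P(X=j) ≤ P(X=11)
p-value (two-sided) = 0.09043
At α=0.01: p ≥ α → fail to reject H₀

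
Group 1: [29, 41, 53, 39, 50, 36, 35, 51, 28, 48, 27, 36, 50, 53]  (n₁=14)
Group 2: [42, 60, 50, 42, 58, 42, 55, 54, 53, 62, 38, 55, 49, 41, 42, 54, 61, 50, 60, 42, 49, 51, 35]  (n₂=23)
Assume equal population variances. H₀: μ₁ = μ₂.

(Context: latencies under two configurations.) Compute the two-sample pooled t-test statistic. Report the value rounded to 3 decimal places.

x̄₁=41.143, s₁=9.599, n₁=14
x̄₂=49.783, s₂=7.954, n₂=23
s_p² = [13·9.599² + 22·7.954²]/35 = 73.9894
SE = √(s_p²·(1/14+1/23)) = 2.9158
t = (41.143−49.783)/2.9158 = -2.9631
df = 35

test statistic = -2.963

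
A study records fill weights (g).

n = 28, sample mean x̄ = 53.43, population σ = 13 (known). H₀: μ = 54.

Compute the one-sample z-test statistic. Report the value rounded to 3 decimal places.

test statistic = -0.232

SE = σ/√n = 13/√28 = 2.4568
z = (x̄−μ₀)/SE = (53.43−54)/2.4568 = -0.2320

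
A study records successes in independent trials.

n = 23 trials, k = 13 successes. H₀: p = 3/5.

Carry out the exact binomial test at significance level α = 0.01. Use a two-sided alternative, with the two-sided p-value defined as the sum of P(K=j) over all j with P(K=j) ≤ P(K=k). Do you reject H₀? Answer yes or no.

reject H₀: no

Exact binomial: n=23, k=13, p₀=3/5=0.6000
P(X=j) = C(n,j)·p₀^j·(1−p₀)^(n−j); p = Σ P(X=j) over j with P(X=j) ≤ P(X=13)
p-value (two-sided) = 0.83213
At α=0.01: p ≥ α → fail to reject H₀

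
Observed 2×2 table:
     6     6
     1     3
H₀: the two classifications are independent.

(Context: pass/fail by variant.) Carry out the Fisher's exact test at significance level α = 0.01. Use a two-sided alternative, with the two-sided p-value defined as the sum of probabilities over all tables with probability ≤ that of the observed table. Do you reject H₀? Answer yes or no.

reject H₀: no

Margins: r₁=12, r₂=4, c₁=7, c₂=9, n=16
p_obs = C(12,6)·C(4,1)/C(16,7); sum pmf over tables with pmf ≤ p_obs
p-value (two-sided) = 0.58462
At α=0.01: p ≥ α → fail to reject H₀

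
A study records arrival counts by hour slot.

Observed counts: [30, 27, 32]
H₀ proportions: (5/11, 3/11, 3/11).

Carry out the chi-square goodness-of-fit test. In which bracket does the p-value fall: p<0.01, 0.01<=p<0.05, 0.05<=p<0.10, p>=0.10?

n = 89; E_i = n·p_i = [40.45, 24.27, 24.27]
χ² = (30−40.45)²/40.45 + (27−24.27)²/24.27 + (32−24.27)²/24.27 = 5.4682
df = 2
p-value (upper-tail) = 0.06495
→ bracket: 0.05<=p<0.10

p-value bracket: 0.05<=p<0.10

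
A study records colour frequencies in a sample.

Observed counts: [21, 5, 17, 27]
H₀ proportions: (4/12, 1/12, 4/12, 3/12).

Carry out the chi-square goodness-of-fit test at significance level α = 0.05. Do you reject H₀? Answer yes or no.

reject H₀: no

n = 70; E_i = n·p_i = [23.33, 5.83, 23.33, 17.50]
χ² = (21−23.33)²/23.33 + (5−5.83)²/5.83 + (17−23.33)²/23.33 + (27−17.50)²/17.50 = 7.2286
df = 3
p-value (upper-tail) = 0.06496
At α=0.05: p ≥ α → fail to reject H₀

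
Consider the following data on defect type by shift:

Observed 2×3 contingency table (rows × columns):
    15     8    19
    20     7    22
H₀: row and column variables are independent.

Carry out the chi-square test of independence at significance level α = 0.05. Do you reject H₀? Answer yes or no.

Row totals [42, 49], col totals [35, 15, 41], n=91
χ² = (15−16.15)²/16.15 + (8−6.92)²/6.92 + (19−18.92)²/18.92 + (20−18.85)²/18.85 + (7−8.08)²/8.08 + (22−22.08)²/22.08 = 0.4648
df = 2
p-value (upper-tail) = 0.79265
At α=0.05: p ≥ α → fail to reject H₀

reject H₀: no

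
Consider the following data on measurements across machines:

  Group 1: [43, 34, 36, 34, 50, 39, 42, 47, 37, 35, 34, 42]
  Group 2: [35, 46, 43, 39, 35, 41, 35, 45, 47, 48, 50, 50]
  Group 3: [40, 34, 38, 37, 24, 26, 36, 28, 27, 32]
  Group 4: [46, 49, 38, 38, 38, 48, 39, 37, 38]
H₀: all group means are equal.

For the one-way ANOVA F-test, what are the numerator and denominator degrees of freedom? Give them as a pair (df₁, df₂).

k = 4 groups, N = 43 total
df = (k−1, N−k) = (4−1, 43−4) = (3, 39)

degrees of freedom = [3, 39]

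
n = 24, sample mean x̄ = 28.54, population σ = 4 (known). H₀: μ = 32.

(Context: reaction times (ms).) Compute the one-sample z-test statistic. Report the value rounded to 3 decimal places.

test statistic = -4.238

SE = σ/√n = 4/√24 = 0.8165
z = (x̄−μ₀)/SE = (28.54−32)/0.8165 = -4.2376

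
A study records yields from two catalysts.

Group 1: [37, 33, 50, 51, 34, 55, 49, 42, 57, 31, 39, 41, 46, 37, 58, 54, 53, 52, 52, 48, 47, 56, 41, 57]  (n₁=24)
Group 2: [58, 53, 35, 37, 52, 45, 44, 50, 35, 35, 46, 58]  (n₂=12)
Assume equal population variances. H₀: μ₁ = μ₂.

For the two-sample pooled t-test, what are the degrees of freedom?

df = n₁ + n₂ − 2 = 24 + 12 − 2 = 34

degrees of freedom = 34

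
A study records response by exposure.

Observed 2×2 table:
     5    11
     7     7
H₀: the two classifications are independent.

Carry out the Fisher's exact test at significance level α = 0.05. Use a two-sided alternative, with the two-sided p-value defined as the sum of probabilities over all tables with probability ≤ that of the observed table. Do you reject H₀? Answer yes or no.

Margins: r₁=16, r₂=14, c₁=12, c₂=18, n=30
p_obs = C(16,5)·C(14,7)/C(30,12); sum pmf over tables with pmf ≤ p_obs
p-value (two-sided) = 0.45717
At α=0.05: p ≥ α → fail to reject H₀

reject H₀: no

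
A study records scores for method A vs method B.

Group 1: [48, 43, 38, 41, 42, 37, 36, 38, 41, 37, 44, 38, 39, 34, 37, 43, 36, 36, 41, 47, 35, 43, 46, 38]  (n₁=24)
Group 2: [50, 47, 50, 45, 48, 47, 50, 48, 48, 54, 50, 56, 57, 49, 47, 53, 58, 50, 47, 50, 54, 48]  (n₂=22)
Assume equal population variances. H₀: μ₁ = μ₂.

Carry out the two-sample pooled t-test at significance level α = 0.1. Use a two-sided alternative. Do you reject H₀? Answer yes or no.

reject H₀: yes

x̄₁=39.917, s₁=3.911, n₁=24
x̄₂=50.273, s₂=3.561, n₂=22
s_p² = [23·3.911² + 21·3.561²]/44 = 14.0499
SE = √(s_p²·(1/24+1/22)) = 1.1064
t = (39.917−50.273)/1.1064 = -9.3604
df = 44
p-value (two-sided) = 0.00000
At α=0.1: p < α → reject H₀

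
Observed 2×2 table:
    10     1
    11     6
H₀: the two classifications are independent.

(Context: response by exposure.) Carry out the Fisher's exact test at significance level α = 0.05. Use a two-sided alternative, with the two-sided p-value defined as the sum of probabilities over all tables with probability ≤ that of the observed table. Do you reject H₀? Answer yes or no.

Margins: r₁=11, r₂=17, c₁=21, c₂=7, n=28
p_obs = C(11,10)·C(17,11)/C(28,21); sum pmf over tables with pmf ≤ p_obs
p-value (two-sided) = 0.19138
At α=0.05: p ≥ α → fail to reject H₀

reject H₀: no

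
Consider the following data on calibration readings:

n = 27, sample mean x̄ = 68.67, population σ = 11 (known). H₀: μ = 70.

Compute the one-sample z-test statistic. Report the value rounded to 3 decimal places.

test statistic = -0.628

SE = σ/√n = 11/√27 = 2.1170
z = (x̄−μ₀)/SE = (68.67−70)/2.1170 = -0.6283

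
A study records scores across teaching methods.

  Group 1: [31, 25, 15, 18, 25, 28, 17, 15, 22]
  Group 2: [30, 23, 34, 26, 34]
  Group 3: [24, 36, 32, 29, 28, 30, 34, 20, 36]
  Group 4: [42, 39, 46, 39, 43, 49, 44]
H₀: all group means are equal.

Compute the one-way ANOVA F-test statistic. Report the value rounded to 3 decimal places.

test statistic = 23.089

Group means [21.78, 29.40, 29.89, 43.14], grand mean 30.467
SSB = Σnᵢ(x̄ᵢ−x̄)² = 1812.965; SSW = ΣΣ(x−x̄ᵢ)² = 680.502
MSB = 1812.965/3 = 604.3217; MSW = 680.502/26 = 26.1731
F = MSB/MSW = 23.0894
df = (3, 26)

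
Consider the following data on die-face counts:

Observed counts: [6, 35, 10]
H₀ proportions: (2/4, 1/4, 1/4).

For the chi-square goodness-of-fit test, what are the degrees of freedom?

degrees of freedom = 2

df = k − 1 = 3 − 1 = 2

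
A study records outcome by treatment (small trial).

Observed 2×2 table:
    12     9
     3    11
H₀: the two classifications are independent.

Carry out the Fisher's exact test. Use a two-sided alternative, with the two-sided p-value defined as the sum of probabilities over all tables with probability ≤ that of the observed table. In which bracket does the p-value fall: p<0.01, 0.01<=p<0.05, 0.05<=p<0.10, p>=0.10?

Margins: r₁=21, r₂=14, c₁=15, c₂=20, n=35
p_obs = C(21,12)·C(14,3)/C(35,15); sum pmf over tables with pmf ≤ p_obs
p-value (two-sided) = 0.04614
→ bracket: 0.01<=p<0.05

p-value bracket: 0.01<=p<0.05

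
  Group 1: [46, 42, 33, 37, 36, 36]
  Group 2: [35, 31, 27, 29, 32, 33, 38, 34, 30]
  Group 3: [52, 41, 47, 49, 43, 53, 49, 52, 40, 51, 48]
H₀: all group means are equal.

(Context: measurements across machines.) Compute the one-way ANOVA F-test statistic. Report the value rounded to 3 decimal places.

Group means [38.33, 32.11, 47.73], grand mean 40.154
SSB = Σnᵢ(x̄ᵢ−x̄)² = 1232.981; SSW = ΣΣ(x−x̄ᵢ)² = 408.404
MSB = 1232.981/2 = 616.4903; MSW = 408.404/23 = 17.7567
F = MSB/MSW = 34.7187
df = (2, 23)

test statistic = 34.719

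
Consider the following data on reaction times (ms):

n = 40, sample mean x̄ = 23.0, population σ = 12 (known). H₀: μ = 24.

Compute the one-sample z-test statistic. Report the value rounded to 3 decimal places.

SE = σ/√n = 12/√40 = 1.8974
z = (x̄−μ₀)/SE = (23.0−24)/1.8974 = -0.5270

test statistic = -0.527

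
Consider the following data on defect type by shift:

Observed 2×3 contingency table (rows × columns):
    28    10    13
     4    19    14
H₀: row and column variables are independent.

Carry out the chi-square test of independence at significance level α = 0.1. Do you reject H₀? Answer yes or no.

Row totals [51, 37], col totals [32, 29, 27], n=88
χ² = (28−18.55)²/18.55 + (10−16.81)²/16.81 + (13−15.65)²/15.65 + (4−13.45)²/13.45 + (19−12.19)²/12.19 + (14−11.35)²/11.35 = 19.0859
df = 2
p-value (upper-tail) = 0.00007
At α=0.1: p < α → reject H₀

reject H₀: yes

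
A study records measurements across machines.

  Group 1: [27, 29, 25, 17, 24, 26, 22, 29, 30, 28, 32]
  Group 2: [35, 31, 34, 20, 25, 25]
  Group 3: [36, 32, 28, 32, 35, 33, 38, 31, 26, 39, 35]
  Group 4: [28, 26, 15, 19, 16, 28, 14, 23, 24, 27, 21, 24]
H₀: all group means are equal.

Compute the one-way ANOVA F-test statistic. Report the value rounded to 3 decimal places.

test statistic = 11.010

Group means [26.27, 28.33, 33.18, 22.08], grand mean 27.225
SSB = Σnᵢ(x̄ᵢ−x̄)² = 724.907; SSW = ΣΣ(x−x̄ᵢ)² = 790.068
MSB = 724.907/3 = 241.6356; MSW = 790.068/36 = 21.9463
F = MSB/MSW = 11.0103
df = (3, 36)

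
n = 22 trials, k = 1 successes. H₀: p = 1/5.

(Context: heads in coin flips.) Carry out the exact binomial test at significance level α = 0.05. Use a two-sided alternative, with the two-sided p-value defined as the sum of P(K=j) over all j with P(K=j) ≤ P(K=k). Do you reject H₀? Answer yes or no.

reject H₀: no

Exact binomial: n=22, k=1, p₀=1/5=0.2000
P(X=j) = C(n,j)·p₀^j·(1−p₀)^(n−j); p = Σ P(X=j) over j with P(X=j) ≤ P(X=1)
p-value (two-sided) = 0.10411
At α=0.05: p ≥ α → fail to reject H₀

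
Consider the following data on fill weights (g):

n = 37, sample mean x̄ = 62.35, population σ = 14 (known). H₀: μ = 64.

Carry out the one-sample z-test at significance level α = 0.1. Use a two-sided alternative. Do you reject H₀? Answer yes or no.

SE = σ/√n = 14/√37 = 2.3016
z = (x̄−μ₀)/SE = (62.35−64)/2.3016 = -0.7169
p-value (two-sided) = 0.47344
At α=0.1: p ≥ α → fail to reject H₀

reject H₀: no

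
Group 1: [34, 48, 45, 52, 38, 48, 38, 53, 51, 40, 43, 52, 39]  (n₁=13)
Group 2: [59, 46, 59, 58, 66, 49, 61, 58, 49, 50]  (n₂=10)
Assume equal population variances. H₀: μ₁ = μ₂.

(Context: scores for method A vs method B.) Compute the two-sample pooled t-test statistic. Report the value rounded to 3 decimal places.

x̄₁=44.692, s₁=6.447, n₁=13
x̄₂=55.500, s₂=6.519, n₂=10
s_p² = [12·6.447² + 9·6.519²]/21 = 41.9652
SE = √(s_p²·(1/13+1/10)) = 2.7248
t = (44.692−55.500)/2.7248 = -3.9664
df = 21

test statistic = -3.966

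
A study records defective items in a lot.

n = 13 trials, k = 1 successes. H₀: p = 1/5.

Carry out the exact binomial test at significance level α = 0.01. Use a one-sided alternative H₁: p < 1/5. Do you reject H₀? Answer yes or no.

Exact binomial: n=13, k=1, p₀=1/5=0.2000
P(X≤1) from Σ C(n,i)·p₀^i·(1−p₀)^(n−i)
p-value (one-sided, H₁ less) = 0.23365
At α=0.01: p ≥ α → fail to reject H₀

reject H₀: no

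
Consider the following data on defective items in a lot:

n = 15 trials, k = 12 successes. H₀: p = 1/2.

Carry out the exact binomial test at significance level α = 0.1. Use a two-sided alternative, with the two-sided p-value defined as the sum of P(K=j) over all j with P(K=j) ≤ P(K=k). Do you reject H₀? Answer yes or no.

reject H₀: yes

Exact binomial: n=15, k=12, p₀=1/2=0.5000
P(X=j) = C(n,j)·p₀^j·(1−p₀)^(n−j); p = Σ P(X=j) over j with P(X=j) ≤ P(X=12)
p-value (two-sided) = 0.03516
At α=0.1: p < α → reject H₀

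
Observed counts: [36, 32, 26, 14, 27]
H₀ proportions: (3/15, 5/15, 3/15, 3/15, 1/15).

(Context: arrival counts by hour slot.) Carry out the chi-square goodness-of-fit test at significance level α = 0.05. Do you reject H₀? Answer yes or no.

reject H₀: yes

n = 135; E_i = n·p_i = [27.00, 45.00, 27.00, 27.00, 9.00]
χ² = (36−27.00)²/27.00 + (32−45.00)²/45.00 + (26−27.00)²/27.00 + (14−27.00)²/27.00 + (27−9.00)²/9.00 = 49.0519
df = 4
p-value (upper-tail) = 0.00000
At α=0.05: p < α → reject H₀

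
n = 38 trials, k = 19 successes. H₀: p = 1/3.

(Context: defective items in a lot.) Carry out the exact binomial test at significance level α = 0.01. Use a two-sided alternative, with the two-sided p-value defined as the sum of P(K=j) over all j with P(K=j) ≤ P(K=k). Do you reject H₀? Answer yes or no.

Exact binomial: n=38, k=19, p₀=1/3=0.3333
P(X=j) = C(n,j)·p₀^j·(1−p₀)^(n−j); p = Σ P(X=j) over j with P(X=j) ≤ P(X=19)
p-value (two-sided) = 0.03780
At α=0.01: p ≥ α → fail to reject H₀

reject H₀: no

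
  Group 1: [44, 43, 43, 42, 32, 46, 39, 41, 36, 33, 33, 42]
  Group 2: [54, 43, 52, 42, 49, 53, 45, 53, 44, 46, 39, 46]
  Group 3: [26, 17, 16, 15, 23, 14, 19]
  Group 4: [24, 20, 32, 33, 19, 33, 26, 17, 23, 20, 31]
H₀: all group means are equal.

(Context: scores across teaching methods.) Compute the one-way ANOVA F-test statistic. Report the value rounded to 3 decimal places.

test statistic = 61.893

Group means [39.50, 47.17, 18.57, 25.27], grand mean 34.476
SSB = Σnᵢ(x̄ᵢ−x̄)² = 4937.913; SSW = ΣΣ(x−x̄ᵢ)² = 1010.563
MSB = 4937.913/3 = 1645.9711; MSW = 1010.563/38 = 26.5938
F = MSB/MSW = 61.8931
df = (3, 38)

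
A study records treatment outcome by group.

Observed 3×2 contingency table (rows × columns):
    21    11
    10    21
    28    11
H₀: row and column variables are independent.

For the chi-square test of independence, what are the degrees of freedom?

degrees of freedom = 2

df = (r−1)(c−1) = (3−1)·(2−1) = 2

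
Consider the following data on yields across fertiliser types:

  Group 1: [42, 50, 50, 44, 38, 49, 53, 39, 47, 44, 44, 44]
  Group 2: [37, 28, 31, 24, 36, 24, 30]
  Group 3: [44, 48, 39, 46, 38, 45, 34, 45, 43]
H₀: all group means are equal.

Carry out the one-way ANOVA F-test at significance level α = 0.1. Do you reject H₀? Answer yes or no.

reject H₀: yes

Group means [45.33, 30.00, 42.44], grand mean 40.571
SSB = Σnᵢ(x̄ᵢ−x̄)² = 1085.968; SSW = ΣΣ(x−x̄ᵢ)² = 554.889
MSB = 1085.968/2 = 542.9841; MSW = 554.889/25 = 22.1956
F = MSB/MSW = 24.4636
df = (2, 25)
p-value (upper-tail) = 0.00000
At α=0.1: p < α → reject H₀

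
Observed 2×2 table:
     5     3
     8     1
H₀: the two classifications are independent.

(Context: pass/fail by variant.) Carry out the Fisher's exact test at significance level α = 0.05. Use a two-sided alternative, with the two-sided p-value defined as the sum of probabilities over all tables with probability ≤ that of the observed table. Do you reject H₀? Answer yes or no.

Margins: r₁=8, r₂=9, c₁=13, c₂=4, n=17
p_obs = C(8,5)·C(9,8)/C(17,13); sum pmf over tables with pmf ≤ p_obs
p-value (two-sided) = 0.29412
At α=0.05: p ≥ α → fail to reject H₀

reject H₀: no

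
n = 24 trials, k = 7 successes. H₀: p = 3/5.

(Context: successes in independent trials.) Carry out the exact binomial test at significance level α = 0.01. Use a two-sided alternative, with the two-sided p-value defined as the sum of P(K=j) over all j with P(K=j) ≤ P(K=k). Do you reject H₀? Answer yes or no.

Exact binomial: n=24, k=7, p₀=3/5=0.6000
P(X=j) = C(n,j)·p₀^j·(1−p₀)^(n−j); p = Σ P(X=j) over j with P(X=j) ≤ P(X=7)
p-value (two-sided) = 0.00287
At α=0.01: p < α → reject H₀

reject H₀: yes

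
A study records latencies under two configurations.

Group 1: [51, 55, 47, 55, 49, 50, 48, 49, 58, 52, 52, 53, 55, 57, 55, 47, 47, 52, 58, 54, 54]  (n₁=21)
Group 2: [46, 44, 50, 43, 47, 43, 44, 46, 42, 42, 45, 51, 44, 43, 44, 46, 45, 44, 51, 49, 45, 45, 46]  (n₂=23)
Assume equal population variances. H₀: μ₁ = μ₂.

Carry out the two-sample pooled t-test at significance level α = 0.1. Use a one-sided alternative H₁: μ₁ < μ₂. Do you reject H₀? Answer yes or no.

reject H₀: no

x̄₁=52.286, s₁=3.566, n₁=21
x̄₂=45.435, s₂=2.626, n₂=23
s_p² = [20·3.566² + 22·2.626²]/42 = 9.6652
SE = √(s_p²·(1/21+1/23)) = 0.9383
t = (52.286−45.435)/0.9383 = 7.3012
df = 42
p-value (one-sided, H₁ less) = 1.00000
At α=0.1: p ≥ α → fail to reject H₀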